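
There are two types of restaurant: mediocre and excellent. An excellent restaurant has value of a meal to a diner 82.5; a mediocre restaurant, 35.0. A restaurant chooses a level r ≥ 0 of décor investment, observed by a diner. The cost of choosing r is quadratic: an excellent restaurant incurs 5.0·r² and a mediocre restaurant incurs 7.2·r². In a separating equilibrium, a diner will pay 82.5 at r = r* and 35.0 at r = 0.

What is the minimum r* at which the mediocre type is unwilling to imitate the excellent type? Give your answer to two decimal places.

2.57

The mediocre type at r = 0 receives 35.0; imitating at r* yields 82.5 − 7.2·r*².
Indifference: 35.0 = 82.5 − 7.2·r*², so r*² = (82.5 − 35.0) / 7.2 ≈ 6.5972.
r* = √6.5972 ≈ 2.57.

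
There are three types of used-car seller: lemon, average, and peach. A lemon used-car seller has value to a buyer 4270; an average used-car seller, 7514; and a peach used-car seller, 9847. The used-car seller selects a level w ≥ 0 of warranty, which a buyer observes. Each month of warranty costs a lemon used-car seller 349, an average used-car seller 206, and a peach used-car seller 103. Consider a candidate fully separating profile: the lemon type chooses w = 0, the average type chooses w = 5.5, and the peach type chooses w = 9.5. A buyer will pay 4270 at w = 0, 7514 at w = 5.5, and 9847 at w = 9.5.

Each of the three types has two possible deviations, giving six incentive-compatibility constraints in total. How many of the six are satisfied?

3

Average (own payoff 7514 − 206×5.5 = 6381): to w=0 gives 4270 → no gain ✓; to w=9.5 gives 9847 − 206×9.5 = 7890 → profitable ✗.
Peach (own payoff 9847 − 103×9.5 = 8868.5): to w=0 gives 4270 → no gain ✓; to w=5.5 gives 7514 − 103×5.5 = 6947.5 → no gain ✓.
Lemon (own payoff 4270): to w=5.5 gives 7514 − 349×5.5 = 5594.5 → profitable ✗; to w=9.5 gives 9847 − 349×9.5 = 6531.5 → profitable ✗.
3 of the 6 constraints hold; not an equilibrium.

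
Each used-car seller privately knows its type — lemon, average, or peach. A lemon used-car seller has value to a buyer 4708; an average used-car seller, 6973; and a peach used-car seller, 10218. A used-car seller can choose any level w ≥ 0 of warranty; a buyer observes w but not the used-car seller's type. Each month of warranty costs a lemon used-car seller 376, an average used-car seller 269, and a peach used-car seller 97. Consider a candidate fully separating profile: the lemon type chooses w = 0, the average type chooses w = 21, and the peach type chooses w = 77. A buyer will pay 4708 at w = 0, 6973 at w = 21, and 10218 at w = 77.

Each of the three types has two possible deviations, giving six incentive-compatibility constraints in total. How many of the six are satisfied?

3

Lemon (own payoff 4708): to w=21 gives 6973 − 376×21 = -923 → no gain ✓; to w=77 gives 10218 − 376×77 = -18734 → no gain ✓.
Average (own payoff 6973 − 269×21 = 1324): to w=0 gives 4708 → profitable ✗; to w=77 gives 10218 − 269×77 = -10495 → no gain ✓.
Peach (own payoff 10218 − 97×77 = 2749): to w=0 gives 4708 → profitable ✗; to w=21 gives 6973 − 97×21 = 4936 → profitable ✗.
3 of the 6 constraints hold; not an equilibrium.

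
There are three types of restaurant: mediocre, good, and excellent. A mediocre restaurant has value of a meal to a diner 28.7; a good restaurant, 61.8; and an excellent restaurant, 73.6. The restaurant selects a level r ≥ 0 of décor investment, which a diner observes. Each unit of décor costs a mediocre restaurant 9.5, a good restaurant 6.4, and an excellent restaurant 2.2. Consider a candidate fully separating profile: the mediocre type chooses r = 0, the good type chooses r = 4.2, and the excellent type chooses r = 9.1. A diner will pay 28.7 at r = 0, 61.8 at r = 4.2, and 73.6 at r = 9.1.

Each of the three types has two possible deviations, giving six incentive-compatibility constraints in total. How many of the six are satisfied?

6

Excellent (own payoff 73.6 − 2.2×9.1 = 53.58): to r=0 gives 28.7 → no gain ✓; to r=4.2 gives 61.8 − 2.2×4.2 = 52.56 → no gain ✓.
Good (own payoff 61.8 − 6.4×4.2 = 34.92): to r=0 gives 28.7 → no gain ✓; to r=9.1 gives 73.6 − 6.4×9.1 = 15.36 → no gain ✓.
Mediocre (own payoff 28.7): to r=4.2 gives 61.8 − 9.5×4.2 = 21.9 → no gain ✓; to r=9.1 gives 73.6 − 9.5×9.1 = -12.85 → no gain ✓.
6 of the 6 constraints hold; this profile is a separating equilibrium.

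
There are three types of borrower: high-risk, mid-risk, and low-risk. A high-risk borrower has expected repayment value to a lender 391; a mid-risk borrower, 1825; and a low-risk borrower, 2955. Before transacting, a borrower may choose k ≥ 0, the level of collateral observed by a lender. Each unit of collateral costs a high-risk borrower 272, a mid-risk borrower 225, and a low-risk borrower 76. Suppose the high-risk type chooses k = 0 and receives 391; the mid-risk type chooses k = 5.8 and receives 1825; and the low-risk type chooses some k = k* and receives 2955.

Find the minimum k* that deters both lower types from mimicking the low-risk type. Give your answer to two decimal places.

Mid-risk type (on-path payoff 1825 − 225×5.8 = 520) won't mimic when 520 ≥ 2955 − 225·k*, i.e. k* ≥ 10.82.
High-risk type (on-path payoff 391) won't mimic when 391 ≥ 2955 − 272·k*, i.e. k* ≥ 9.43.
Both must hold, so k* = max(9.43, 10.82) = 10.82. The mid-risk type's constraint binds.

10.82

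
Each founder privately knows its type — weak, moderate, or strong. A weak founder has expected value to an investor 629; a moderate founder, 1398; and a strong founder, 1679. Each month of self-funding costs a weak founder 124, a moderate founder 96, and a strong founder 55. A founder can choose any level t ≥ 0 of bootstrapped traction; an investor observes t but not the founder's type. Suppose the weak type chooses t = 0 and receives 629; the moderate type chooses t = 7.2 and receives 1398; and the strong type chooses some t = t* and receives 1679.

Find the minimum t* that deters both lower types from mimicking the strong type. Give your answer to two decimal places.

10.13

Moderate type (on-path payoff 1398 − 96×7.2 = 706.8) won't mimic when 706.8 ≥ 1679 − 96·t*, i.e. t* ≥ 10.13.
Weak type (on-path payoff 629) won't mimic when 629 ≥ 1679 − 124·t*, i.e. t* ≥ 8.47.
Both must hold, so t* = max(8.47, 10.13) = 10.13. The moderate type's constraint binds.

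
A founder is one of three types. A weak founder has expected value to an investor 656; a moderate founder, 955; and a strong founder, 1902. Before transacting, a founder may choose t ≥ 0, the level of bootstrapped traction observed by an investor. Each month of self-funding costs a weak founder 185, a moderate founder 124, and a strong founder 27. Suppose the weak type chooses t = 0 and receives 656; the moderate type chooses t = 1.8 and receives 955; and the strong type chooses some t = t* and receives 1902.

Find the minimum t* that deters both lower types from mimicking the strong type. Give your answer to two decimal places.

Weak type (on-path payoff 656) won't mimic when 656 ≥ 1902 − 185·t*, i.e. t* ≥ 6.74.
Moderate type (on-path payoff 955 − 124×1.8 = 731.8) won't mimic when 731.8 ≥ 1902 − 124·t*, i.e. t* ≥ 9.44.
Both must hold, so t* = max(6.74, 9.44) = 9.44. The moderate type's constraint binds.

9.44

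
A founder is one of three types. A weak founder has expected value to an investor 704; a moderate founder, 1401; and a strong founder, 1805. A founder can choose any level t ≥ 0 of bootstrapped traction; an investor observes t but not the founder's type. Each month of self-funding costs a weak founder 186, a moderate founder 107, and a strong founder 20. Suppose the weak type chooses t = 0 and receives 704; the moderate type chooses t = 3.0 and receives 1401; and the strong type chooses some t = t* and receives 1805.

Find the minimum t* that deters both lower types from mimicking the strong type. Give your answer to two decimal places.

6.78

Moderate type (on-path payoff 1401 − 107×3.0 = 1080) won't mimic when 1080 ≥ 1805 − 107·t*, i.e. t* ≥ 6.78.
Weak type (on-path payoff 704) won't mimic when 704 ≥ 1805 − 186·t*, i.e. t* ≥ 5.92.
Both must hold, so t* = max(5.92, 6.78) = 6.78. The moderate type's constraint binds.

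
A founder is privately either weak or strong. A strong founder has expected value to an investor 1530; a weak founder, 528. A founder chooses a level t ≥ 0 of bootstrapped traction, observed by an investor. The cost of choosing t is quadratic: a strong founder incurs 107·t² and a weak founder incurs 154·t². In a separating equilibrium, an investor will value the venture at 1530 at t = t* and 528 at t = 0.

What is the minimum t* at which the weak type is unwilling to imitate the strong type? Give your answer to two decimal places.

2.55

The weak type at t = 0 receives 528; imitating at t* yields 1530 − 154·t*².
Indifference: 528 = 1530 − 154·t*², so t*² = (1530 − 528) / 154 ≈ 6.5065.
t* = √6.5065 ≈ 2.55.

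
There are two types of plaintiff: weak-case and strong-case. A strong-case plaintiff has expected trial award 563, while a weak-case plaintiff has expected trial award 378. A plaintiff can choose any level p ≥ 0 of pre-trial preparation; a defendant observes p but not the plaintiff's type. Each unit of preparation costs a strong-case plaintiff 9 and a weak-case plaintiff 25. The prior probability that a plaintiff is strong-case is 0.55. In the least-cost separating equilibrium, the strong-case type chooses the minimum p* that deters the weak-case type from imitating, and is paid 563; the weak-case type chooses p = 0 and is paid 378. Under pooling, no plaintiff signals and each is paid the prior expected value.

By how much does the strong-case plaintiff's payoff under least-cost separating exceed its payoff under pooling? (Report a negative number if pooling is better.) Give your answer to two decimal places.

16.65

Least-cost separating signal: p* solves 378 = 563 − 25·p*, so p* = (563 − 378)/25 = 7.4.
Strong-case type's separating payoff: 563 − 9 × p* = 563 − 9 × (563 − 378)/25 = 563 − 1665/25 = 496.4.
Pooling payoff: 0.55 × 563 + 0.45 × 378 = 479.75.
Difference: 496.4 − 479.75 = 16.65.
The strong-case type prefers to separate.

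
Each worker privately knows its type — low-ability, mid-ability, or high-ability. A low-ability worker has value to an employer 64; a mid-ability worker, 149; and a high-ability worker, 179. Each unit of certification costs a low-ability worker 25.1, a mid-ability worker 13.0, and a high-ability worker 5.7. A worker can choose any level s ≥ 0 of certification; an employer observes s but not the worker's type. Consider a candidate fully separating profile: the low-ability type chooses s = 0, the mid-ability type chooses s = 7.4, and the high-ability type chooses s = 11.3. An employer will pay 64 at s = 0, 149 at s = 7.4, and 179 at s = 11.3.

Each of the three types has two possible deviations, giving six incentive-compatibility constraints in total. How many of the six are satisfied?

5

High-ability (own payoff 179 − 5.7×11.3 = 114.59): to s=0 gives 64 → no gain ✓; to s=7.4 gives 149 − 5.7×7.4 = 106.82 → no gain ✓.
Low-ability (own payoff 64): to s=7.4 gives 149 − 25.1×7.4 = -36.74 → no gain ✓; to s=11.3 gives 179 − 25.1×11.3 = -104.63 → no gain ✓.
Mid-ability (own payoff 149 − 13.0×7.4 = 52.8): to s=0 gives 64 → profitable ✗; to s=11.3 gives 179 − 13.0×11.3 = 32.1 → no gain ✓.
5 of the 6 constraints hold; not an equilibrium.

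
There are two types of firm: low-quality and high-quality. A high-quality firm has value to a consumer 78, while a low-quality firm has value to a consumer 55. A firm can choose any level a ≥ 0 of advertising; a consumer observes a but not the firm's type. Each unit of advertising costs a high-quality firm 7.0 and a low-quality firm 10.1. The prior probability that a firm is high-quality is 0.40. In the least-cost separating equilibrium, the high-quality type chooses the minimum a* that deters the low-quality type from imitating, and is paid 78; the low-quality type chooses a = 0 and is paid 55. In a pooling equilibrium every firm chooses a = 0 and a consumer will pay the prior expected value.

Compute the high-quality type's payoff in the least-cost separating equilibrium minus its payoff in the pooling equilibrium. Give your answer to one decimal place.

Least-cost separating signal: a* solves 55 = 78 − 10.1·a*, so a* = (78 − 55)/10.1 ≈ 2.2772.
High-quality type's separating payoff: 78 − 7.0 × a* = 78 − 7.0 × (78 − 55)/10.1 = 78 − 161/10.1 ≈ 62.059.
Pooling payoff: 0.40 × 78 + 0.60 × 55 = 64.2.
Difference: 62.059 − 64.2 = -2.141, i.e. -2.1 to one decimal place.
The high-quality type would prefer the pooling outcome.

-2.1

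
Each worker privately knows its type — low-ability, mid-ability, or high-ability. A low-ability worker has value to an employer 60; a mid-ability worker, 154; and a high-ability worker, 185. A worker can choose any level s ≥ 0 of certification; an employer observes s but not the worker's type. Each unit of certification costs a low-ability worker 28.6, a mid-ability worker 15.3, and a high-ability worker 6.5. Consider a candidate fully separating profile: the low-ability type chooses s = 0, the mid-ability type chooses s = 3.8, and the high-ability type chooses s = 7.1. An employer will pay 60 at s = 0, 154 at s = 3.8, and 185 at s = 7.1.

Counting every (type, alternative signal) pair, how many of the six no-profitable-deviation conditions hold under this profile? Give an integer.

Low-ability (own payoff 60): to s=3.8 gives 154 − 28.6×3.8 = 45.32 → no gain ✓; to s=7.1 gives 185 − 28.6×7.1 = -18.06 → no gain ✓.
Mid-ability (own payoff 154 − 15.3×3.8 = 95.86): to s=0 gives 60 → no gain ✓; to s=7.1 gives 185 − 15.3×7.1 = 76.37 → no gain ✓.
High-ability (own payoff 185 − 6.5×7.1 = 138.85): to s=0 gives 60 → no gain ✓; to s=3.8 gives 154 − 6.5×3.8 = 129.3 → no gain ✓.
6 of the 6 constraints hold; this profile is a separating equilibrium.

6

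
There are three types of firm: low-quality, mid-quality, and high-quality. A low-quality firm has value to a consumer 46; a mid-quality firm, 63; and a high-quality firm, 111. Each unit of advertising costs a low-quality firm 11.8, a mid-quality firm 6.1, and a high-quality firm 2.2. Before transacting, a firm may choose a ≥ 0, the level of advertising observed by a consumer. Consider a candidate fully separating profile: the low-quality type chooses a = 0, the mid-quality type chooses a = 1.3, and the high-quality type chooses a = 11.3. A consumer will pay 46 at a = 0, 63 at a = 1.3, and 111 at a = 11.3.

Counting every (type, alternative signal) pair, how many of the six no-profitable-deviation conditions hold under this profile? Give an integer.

Mid-quality (own payoff 63 − 6.1×1.3 = 55.07): to a=0 gives 46 → no gain ✓; to a=11.3 gives 111 − 6.1×11.3 = 42.07 → no gain ✓.
Low-quality (own payoff 46): to a=1.3 gives 63 − 11.8×1.3 = 47.66 → profitable ✗; to a=11.3 gives 111 − 11.8×11.3 = -22.34 → no gain ✓.
High-quality (own payoff 111 − 2.2×11.3 = 86.14): to a=0 gives 46 → no gain ✓; to a=1.3 gives 63 − 2.2×1.3 = 60.14 → no gain ✓.
5 of the 6 constraints hold; not an equilibrium.

5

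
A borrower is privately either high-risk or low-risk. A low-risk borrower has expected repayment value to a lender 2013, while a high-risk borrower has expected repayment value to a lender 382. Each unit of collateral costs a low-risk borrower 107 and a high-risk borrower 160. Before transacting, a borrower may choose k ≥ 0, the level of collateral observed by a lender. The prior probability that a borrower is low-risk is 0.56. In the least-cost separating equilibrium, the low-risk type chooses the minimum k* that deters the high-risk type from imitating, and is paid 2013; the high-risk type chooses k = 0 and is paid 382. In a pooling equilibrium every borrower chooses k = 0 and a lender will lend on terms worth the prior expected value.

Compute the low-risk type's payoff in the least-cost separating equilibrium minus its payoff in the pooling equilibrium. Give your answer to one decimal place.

Least-cost separating signal: k* solves 382 = 2013 − 160·k*, so k* = (2013 − 382)/160 ≈ 10.1938.
Low-risk type's separating payoff: 2013 − 107 × k* = 2013 − 107 × (2013 − 382)/160 = 2013 − 174517/160 ≈ 922.269.
Pooling payoff: 0.56 × 2013 + 0.44 × 382 = 1295.36.
Difference: 922.269 − 1295.36 = -373.091, i.e. -373.1 to one decimal place.
The low-risk type would prefer the pooling outcome.

-373.1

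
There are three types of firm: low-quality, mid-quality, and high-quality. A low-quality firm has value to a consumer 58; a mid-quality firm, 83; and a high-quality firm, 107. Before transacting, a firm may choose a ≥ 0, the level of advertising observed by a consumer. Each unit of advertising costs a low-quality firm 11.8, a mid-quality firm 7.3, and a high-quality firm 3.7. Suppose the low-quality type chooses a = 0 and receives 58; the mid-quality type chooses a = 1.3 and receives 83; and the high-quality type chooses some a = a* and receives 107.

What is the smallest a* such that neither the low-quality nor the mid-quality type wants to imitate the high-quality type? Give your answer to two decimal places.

4.59

Mid-quality type (on-path payoff 83 − 7.3×1.3 = 73.51) won't mimic when 73.51 ≥ 107 − 7.3·a*, i.e. a* ≥ 4.59.
Low-quality type (on-path payoff 58) won't mimic when 58 ≥ 107 − 11.8·a*, i.e. a* ≥ 4.15.
Both must hold, so a* = max(4.15, 4.59) = 4.59. The mid-quality type's constraint binds.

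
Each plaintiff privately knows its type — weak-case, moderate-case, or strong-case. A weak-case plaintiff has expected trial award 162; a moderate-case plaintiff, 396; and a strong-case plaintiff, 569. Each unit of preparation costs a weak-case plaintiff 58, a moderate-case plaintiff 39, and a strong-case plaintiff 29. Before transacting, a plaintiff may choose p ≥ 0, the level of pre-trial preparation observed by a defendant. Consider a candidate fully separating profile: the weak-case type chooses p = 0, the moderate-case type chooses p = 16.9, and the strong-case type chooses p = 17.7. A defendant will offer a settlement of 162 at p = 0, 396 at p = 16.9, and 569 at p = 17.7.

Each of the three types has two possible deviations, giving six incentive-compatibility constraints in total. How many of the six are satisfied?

3

Moderate-case (own payoff 396 − 39×16.9 = -263.1): to p=0 gives 162 → profitable ✗; to p=17.7 gives 569 − 39×17.7 = -121.3 → profitable ✗.
Weak-case (own payoff 162): to p=16.9 gives 396 − 58×16.9 = -584.2 → no gain ✓; to p=17.7 gives 569 − 58×17.7 = -457.6 → no gain ✓.
Strong-case (own payoff 569 − 29×17.7 = 55.7): to p=0 gives 162 → profitable ✗; to p=16.9 gives 396 − 29×16.9 = -94.1 → no gain ✓.
3 of the 6 constraints hold; not an equilibrium.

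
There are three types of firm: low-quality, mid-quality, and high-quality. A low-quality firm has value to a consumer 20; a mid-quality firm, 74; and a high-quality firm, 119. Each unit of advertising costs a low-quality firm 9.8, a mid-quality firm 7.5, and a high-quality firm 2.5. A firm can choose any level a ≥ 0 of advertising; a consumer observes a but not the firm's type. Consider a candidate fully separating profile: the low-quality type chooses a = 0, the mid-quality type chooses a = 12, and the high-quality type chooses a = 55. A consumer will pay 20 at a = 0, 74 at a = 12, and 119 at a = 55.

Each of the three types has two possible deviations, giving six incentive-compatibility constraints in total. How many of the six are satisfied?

3

Mid-quality (own payoff 74 − 7.5×12 = -16): to a=0 gives 20 → profitable ✗; to a=55 gives 119 − 7.5×55 = -293.5 → no gain ✓.
Low-quality (own payoff 20): to a=12 gives 74 − 9.8×12 = -43.6 → no gain ✓; to a=55 gives 119 − 9.8×55 = -420 → no gain ✓.
High-quality (own payoff 119 − 2.5×55 = -18.5): to a=0 gives 20 → profitable ✗; to a=12 gives 74 − 2.5×12 = 44 → profitable ✗.
3 of the 6 constraints hold; not an equilibrium.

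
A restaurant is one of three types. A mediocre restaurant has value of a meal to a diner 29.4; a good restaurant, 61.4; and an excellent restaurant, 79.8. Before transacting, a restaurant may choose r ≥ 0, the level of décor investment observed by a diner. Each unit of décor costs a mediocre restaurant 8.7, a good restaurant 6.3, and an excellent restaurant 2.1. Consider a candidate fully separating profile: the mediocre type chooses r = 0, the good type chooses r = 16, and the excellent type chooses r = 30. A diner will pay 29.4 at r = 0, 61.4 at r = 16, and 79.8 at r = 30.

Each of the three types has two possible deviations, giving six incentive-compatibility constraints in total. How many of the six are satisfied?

Good (own payoff 61.4 − 6.3×16 = -39.4): to r=0 gives 29.4 → profitable ✗; to r=30 gives 79.8 − 6.3×30 = -109.2 → no gain ✓.
Excellent (own payoff 79.8 − 2.1×30 = 16.8): to r=0 gives 29.4 → profitable ✗; to r=16 gives 61.4 − 2.1×16 = 27.8 → profitable ✗.
Mediocre (own payoff 29.4): to r=16 gives 61.4 − 8.7×16 = -77.8 → no gain ✓; to r=30 gives 79.8 − 8.7×30 = -181.2 → no gain ✓.
3 of the 6 constraints hold; not an equilibrium.

3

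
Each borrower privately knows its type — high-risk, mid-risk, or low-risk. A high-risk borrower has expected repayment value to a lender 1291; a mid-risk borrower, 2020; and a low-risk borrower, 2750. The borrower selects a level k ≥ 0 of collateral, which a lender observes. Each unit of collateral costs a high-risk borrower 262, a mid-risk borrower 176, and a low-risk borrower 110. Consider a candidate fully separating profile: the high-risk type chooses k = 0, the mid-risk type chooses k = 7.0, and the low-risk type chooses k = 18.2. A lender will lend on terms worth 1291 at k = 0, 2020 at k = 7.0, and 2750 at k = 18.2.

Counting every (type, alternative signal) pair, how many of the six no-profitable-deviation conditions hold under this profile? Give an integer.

3

Mid-risk (own payoff 2020 − 176×7.0 = 788): to k=0 gives 1291 → profitable ✗; to k=18.2 gives 2750 − 176×18.2 = -453.2 → no gain ✓.
Low-risk (own payoff 2750 − 110×18.2 = 748): to k=0 gives 1291 → profitable ✗; to k=7.0 gives 2020 − 110×7.0 = 1250 → profitable ✗.
High-risk (own payoff 1291): to k=7.0 gives 2020 − 262×7.0 = 186 → no gain ✓; to k=18.2 gives 2750 − 262×18.2 = -2018.4 → no gain ✓.
3 of the 6 constraints hold; not an equilibrium.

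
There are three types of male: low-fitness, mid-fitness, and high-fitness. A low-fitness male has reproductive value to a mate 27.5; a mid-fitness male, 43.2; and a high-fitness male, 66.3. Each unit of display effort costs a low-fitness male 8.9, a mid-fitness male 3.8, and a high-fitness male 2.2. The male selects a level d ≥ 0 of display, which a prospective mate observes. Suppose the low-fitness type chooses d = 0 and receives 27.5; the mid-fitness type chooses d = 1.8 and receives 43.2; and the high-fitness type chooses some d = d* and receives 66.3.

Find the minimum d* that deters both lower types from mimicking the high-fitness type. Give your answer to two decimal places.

7.88

Mid-fitness type (on-path payoff 43.2 − 3.8×1.8 = 36.36) won't mimic when 36.36 ≥ 66.3 − 3.8·d*, i.e. d* ≥ 7.88.
Low-fitness type (on-path payoff 27.5) won't mimic when 27.5 ≥ 66.3 − 8.9·d*, i.e. d* ≥ 4.36.
Both must hold, so d* = max(4.36, 7.88) = 7.88. The mid-fitness type's constraint binds.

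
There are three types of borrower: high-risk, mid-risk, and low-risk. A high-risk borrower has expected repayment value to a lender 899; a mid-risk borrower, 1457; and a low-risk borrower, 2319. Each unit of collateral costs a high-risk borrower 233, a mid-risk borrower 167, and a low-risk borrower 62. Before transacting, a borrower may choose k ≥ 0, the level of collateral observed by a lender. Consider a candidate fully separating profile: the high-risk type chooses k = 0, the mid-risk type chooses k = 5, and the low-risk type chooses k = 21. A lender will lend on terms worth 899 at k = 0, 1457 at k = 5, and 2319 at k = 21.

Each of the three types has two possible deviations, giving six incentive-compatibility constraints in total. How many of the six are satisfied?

High-risk (own payoff 899): to k=5 gives 1457 − 233×5 = 292 → no gain ✓; to k=21 gives 2319 − 233×21 = -2574 → no gain ✓.
Low-risk (own payoff 2319 − 62×21 = 1017): to k=0 gives 899 → no gain ✓; to k=5 gives 1457 − 62×5 = 1147 → profitable ✗.
Mid-risk (own payoff 1457 − 167×5 = 622): to k=0 gives 899 → profitable ✗; to k=21 gives 2319 − 167×21 = -1188 → no gain ✓.
4 of the 6 constraints hold; not an equilibrium.

4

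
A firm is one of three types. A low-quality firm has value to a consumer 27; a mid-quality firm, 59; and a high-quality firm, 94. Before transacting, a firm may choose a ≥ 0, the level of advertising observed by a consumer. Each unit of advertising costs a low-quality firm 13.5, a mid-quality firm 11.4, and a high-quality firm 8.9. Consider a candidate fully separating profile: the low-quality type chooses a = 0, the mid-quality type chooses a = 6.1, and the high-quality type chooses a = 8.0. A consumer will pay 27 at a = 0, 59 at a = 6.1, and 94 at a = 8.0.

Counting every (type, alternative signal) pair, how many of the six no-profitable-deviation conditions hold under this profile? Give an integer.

3

High-quality (own payoff 94 − 8.9×8.0 = 22.8): to a=0 gives 27 → profitable ✗; to a=6.1 gives 59 − 8.9×6.1 = 4.71 → no gain ✓.
Low-quality (own payoff 27): to a=6.1 gives 59 − 13.5×6.1 = -23.35 → no gain ✓; to a=8.0 gives 94 − 13.5×8.0 = -14 → no gain ✓.
Mid-quality (own payoff 59 − 11.4×6.1 = -10.54): to a=0 gives 27 → profitable ✗; to a=8.0 gives 94 − 11.4×8.0 = 2.8 → profitable ✗.
3 of the 6 constraints hold; not an equilibrium.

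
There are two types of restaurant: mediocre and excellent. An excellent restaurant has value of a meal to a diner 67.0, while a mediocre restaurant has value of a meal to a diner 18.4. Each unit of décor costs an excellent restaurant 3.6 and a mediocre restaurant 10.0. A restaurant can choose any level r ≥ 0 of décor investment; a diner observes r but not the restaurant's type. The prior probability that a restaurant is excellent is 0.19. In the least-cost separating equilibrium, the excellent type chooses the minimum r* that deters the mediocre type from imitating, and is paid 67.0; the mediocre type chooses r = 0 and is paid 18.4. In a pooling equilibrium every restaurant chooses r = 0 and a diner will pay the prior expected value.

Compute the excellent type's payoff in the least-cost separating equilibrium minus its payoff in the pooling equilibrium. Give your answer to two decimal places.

Least-cost separating signal: r* solves 18.4 = 67.0 − 10.0·r*, so r* = (67.0 − 18.4)/10.0 = 4.86.
Excellent type's separating payoff: 67.0 − 3.6 × r* = 67.0 − 3.6 × (67.0 − 18.4)/10.0 = 67.0 − 174.96/10.0 = 49.504.
Pooling payoff: 0.19 × 67.0 + 0.81 × 18.4 = 27.634.
Difference: 49.504 − 27.634 = 21.87.
The excellent type prefers to separate.

21.87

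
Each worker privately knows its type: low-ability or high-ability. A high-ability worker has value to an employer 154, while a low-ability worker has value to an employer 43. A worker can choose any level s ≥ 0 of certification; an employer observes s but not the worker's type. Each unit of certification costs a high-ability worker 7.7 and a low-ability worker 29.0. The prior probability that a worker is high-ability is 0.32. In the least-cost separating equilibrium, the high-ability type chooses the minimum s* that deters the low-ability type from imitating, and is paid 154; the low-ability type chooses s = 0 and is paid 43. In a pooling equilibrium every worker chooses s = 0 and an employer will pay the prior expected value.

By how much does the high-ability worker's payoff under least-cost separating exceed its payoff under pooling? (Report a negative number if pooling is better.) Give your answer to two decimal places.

Least-cost separating signal: s* solves 43 = 154 − 29.0·s*, so s* = (154 − 43)/29.0 ≈ 3.8276.
High-ability type's separating payoff: 154 − 7.7 × s* = 154 − 7.7 × (154 − 43)/29.0 = 154 − 854.7/29.0 ≈ 124.5276.
Pooling payoff: 0.32 × 154 + 0.68 × 43 = 78.52.
Difference: 124.5276 − 78.52 = 46.0076, i.e. 46.01 to two decimal places.
The high-ability type prefers to separate.

46.01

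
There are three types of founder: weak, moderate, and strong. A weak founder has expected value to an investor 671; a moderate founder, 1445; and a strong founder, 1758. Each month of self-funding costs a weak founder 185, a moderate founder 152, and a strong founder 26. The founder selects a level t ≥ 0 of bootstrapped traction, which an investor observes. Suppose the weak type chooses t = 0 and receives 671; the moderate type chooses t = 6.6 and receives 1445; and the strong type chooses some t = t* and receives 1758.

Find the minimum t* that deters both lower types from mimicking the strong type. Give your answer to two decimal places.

Weak type (on-path payoff 671) won't mimic when 671 ≥ 1758 − 185·t*, i.e. t* ≥ 5.88.
Moderate type (on-path payoff 1445 − 152×6.6 = 441.8) won't mimic when 441.8 ≥ 1758 − 152·t*, i.e. t* ≥ 8.66.
Both must hold, so t* = max(5.88, 8.66) = 8.66. The moderate type's constraint binds.

8.66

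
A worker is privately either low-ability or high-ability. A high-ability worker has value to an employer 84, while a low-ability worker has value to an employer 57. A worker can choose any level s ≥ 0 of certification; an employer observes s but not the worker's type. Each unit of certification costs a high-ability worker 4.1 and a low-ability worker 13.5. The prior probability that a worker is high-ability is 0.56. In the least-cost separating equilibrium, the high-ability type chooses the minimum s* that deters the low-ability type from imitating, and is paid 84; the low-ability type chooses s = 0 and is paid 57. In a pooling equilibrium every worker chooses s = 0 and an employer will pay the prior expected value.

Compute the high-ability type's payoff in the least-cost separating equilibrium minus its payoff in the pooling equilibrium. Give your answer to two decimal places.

3.68

Least-cost separating signal: s* solves 57 = 84 − 13.5·s*, so s* = (84 − 57)/13.5 = 2.
High-ability type's separating payoff: 84 − 4.1 × s* = 84 − 4.1 × (84 − 57)/13.5 = 84 − 110.7/13.5 = 75.8.
Pooling payoff: 0.56 × 84 + 0.44 × 57 = 72.12.
Difference: 75.8 − 72.12 = 3.68.
The high-ability type prefers to separate.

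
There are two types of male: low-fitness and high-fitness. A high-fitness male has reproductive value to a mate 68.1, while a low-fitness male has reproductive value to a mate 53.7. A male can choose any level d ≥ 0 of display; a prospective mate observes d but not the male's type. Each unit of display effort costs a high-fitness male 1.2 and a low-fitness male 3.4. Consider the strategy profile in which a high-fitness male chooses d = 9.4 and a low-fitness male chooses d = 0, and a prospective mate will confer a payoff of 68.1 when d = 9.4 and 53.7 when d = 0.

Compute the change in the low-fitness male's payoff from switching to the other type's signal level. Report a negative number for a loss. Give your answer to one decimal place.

Playing d = 0 the low-fitness male receives 53.7.
Deviating to d = 9.4 brings payment 68.1 at cost 3.4 × 9.4 = 31.96, netting 36.14.
Gain from deviating: 36.14 − 53.7 = -17.56, i.e. -17.6 to one decimal place.
The gain is negative, so the low-fitness type's incentive-compatibility constraint is satisfied.

-17.6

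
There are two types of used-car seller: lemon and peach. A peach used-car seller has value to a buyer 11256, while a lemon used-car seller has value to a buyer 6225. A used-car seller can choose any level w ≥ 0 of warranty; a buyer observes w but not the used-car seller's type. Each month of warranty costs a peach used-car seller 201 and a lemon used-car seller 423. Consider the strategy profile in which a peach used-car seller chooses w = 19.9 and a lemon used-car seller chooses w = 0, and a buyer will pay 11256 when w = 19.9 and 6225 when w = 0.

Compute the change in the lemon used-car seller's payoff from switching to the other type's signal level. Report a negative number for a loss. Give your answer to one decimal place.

-3386.7

Playing w = 0 the lemon used-car seller receives 6225.
Deviating to w = 19.9 brings payment 11256 at cost 423 × 19.9 = 8417.7, netting 2838.3.
Gain from deviating: 2838.3 − 6225 = -3386.7.
The gain is negative, so the lemon type's incentive-compatibility constraint is satisfied.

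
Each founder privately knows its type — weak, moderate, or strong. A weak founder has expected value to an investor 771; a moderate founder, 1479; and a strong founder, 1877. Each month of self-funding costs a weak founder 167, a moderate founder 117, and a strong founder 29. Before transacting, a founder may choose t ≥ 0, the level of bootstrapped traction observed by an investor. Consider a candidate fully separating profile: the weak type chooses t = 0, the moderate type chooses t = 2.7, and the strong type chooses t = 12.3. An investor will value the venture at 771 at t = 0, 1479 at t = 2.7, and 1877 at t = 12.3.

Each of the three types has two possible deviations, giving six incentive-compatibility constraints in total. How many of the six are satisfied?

5

Moderate (own payoff 1479 − 117×2.7 = 1163.1): to t=0 gives 771 → no gain ✓; to t=12.3 gives 1877 − 117×12.3 = 437.9 → no gain ✓.
Strong (own payoff 1877 − 29×12.3 = 1520.3): to t=0 gives 771 → no gain ✓; to t=2.7 gives 1479 − 29×2.7 = 1400.7 → no gain ✓.
Weak (own payoff 771): to t=2.7 gives 1479 − 167×2.7 = 1028.1 → profitable ✗; to t=12.3 gives 1877 − 167×12.3 = -177.1 → no gain ✓.
5 of the 6 constraints hold; not an equilibrium.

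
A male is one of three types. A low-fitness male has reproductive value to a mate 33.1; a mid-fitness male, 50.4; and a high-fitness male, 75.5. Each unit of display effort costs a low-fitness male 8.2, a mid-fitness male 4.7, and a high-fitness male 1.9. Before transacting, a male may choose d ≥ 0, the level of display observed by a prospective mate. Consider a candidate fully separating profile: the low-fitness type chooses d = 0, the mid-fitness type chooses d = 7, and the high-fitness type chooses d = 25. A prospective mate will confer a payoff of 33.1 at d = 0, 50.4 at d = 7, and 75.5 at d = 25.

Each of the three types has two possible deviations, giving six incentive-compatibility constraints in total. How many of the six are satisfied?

3

High-fitness (own payoff 75.5 − 1.9×25 = 28): to d=0 gives 33.1 → profitable ✗; to d=7 gives 50.4 − 1.9×7 = 37.1 → profitable ✗.
Low-fitness (own payoff 33.1): to d=7 gives 50.4 − 8.2×7 = -7 → no gain ✓; to d=25 gives 75.5 − 8.2×25 = -129.5 → no gain ✓.
Mid-fitness (own payoff 50.4 − 4.7×7 = 17.5): to d=0 gives 33.1 → profitable ✗; to d=25 gives 75.5 − 4.7×25 = -42 → no gain ✓.
3 of the 6 constraints hold; not an equilibrium.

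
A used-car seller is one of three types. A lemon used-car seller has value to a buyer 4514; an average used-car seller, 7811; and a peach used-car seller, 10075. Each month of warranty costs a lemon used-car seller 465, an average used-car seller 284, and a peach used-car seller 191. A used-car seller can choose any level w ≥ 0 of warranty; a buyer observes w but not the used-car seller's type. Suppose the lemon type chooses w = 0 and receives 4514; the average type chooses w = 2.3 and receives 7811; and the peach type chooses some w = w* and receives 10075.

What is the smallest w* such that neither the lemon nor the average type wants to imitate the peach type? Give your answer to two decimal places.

11.96

Average type (on-path payoff 7811 − 284×2.3 = 7157.8) won't mimic when 7157.8 ≥ 10075 − 284·w*, i.e. w* ≥ 10.27.
Lemon type (on-path payoff 4514) won't mimic when 4514 ≥ 10075 − 465·w*, i.e. w* ≥ 11.96.
Both must hold, so w* = max(11.96, 10.27) = 11.96. The lemon type's constraint binds.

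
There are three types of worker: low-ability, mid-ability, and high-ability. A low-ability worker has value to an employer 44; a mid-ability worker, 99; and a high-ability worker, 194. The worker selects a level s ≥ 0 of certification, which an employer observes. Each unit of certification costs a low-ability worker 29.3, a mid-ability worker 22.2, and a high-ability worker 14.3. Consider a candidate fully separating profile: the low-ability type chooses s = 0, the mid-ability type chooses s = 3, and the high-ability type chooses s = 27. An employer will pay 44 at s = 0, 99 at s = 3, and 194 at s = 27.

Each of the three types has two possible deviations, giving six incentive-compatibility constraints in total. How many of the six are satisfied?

3

High-ability (own payoff 194 − 14.3×27 = -192.1): to s=0 gives 44 → profitable ✗; to s=3 gives 99 − 14.3×3 = 56.1 → profitable ✗.
Mid-ability (own payoff 99 − 22.2×3 = 32.4): to s=0 gives 44 → profitable ✗; to s=27 gives 194 − 22.2×27 = -405.4 → no gain ✓.
Low-ability (own payoff 44): to s=3 gives 99 − 29.3×3 = 11.1 → no gain ✓; to s=27 gives 194 − 29.3×27 = -597.1 → no gain ✓.
3 of the 6 constraints hold; not an equilibrium.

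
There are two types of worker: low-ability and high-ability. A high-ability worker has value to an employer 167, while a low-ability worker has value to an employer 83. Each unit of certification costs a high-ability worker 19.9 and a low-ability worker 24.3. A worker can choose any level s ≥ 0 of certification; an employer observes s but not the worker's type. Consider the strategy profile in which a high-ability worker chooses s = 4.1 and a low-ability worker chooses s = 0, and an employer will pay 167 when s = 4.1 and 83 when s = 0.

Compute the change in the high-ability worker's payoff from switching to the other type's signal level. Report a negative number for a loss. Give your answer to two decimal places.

-2.41

Playing s = 4.1 the high-ability worker receives 167 − 19.9 × 4.1 = 85.41.
Deviating to s = 0 yields 83 instead.
Gain from deviating: 83 − 85.41 = -2.41.
The gain is negative, so the high-ability type's incentive-compatibility constraint is satisfied.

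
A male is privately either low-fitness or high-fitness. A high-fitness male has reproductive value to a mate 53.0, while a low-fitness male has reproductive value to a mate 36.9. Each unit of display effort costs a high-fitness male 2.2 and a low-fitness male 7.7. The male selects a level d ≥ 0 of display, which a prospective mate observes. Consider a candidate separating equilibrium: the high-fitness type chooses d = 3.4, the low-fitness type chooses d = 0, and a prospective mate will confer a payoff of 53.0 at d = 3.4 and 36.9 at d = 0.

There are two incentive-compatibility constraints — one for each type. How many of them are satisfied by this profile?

2

High-fitness type: signal → 53.0 − 2.2 × 3.4 = 45.52; deviate to 0 → 36.9. IC holds (45.52 ≥ 36.9).
Low-fitness type: stay at 0 → 36.9; mimic → 53.0 − 7.7 × 3.4 = 26.82. IC holds (36.9 ≥ 26.82).
2 of 2 constraints hold, so this is a separating equilibrium.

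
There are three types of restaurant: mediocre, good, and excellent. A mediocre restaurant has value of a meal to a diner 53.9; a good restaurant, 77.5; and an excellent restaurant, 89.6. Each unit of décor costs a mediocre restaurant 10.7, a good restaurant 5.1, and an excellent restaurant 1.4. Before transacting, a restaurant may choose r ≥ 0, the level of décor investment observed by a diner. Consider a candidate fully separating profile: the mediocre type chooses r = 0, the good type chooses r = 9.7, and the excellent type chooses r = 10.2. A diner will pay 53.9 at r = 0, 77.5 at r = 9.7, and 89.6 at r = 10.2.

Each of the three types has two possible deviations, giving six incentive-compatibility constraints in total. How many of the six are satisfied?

4

Good (own payoff 77.5 − 5.1×9.7 = 28.03): to r=0 gives 53.9 → profitable ✗; to r=10.2 gives 89.6 − 5.1×10.2 = 37.58 → profitable ✗.
Excellent (own payoff 89.6 − 1.4×10.2 = 75.32): to r=0 gives 53.9 → no gain ✓; to r=9.7 gives 77.5 − 1.4×9.7 = 63.92 → no gain ✓.
Mediocre (own payoff 53.9): to r=9.7 gives 77.5 − 10.7×9.7 = -26.29 → no gain ✓; to r=10.2 gives 89.6 − 10.7×10.2 = -19.54 → no gain ✓.
4 of the 6 constraints hold; not an equilibrium.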